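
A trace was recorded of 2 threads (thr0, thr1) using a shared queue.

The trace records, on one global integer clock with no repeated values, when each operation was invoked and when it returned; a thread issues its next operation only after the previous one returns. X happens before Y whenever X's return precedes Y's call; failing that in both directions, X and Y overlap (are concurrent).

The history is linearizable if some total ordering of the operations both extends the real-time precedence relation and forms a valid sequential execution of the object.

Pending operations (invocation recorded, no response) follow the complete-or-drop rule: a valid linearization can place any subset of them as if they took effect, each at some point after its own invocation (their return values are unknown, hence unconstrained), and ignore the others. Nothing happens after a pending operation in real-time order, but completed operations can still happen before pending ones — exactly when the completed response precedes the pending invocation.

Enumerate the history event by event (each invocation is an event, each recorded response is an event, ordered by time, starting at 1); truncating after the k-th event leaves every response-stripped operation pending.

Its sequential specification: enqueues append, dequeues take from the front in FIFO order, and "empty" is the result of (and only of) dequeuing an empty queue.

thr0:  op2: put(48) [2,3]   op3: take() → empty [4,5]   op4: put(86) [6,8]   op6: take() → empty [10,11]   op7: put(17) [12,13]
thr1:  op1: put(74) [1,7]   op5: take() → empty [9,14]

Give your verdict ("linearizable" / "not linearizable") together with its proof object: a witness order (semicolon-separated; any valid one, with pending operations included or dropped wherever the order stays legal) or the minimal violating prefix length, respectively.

events 1..4 are fine; event 5 — the response of op3 at time 5 — makes the prefix non-linearizable
the completed operations (2 total) allow one real-time order; the queue replay rejects it
no completion choice of the 1 pending operation (op1) rescues it — every subset was tried
e.g. op2, op3 (pending dropped): illegal at step 2, since op3 take() → empty cannot apply there

not linearizable — minimal violating prefix: 5 events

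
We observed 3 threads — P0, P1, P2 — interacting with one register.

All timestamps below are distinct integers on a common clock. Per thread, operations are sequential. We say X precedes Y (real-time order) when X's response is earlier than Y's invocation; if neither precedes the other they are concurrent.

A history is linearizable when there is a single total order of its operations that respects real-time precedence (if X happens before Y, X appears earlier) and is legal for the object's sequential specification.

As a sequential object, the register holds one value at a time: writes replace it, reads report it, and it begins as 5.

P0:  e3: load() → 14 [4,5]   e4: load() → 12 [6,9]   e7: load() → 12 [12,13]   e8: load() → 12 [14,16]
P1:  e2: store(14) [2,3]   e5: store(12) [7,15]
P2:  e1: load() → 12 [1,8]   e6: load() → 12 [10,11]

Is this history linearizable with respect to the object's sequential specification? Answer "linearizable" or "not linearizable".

linearizable

a witness: e2, e3, e5, e1, e4, e6, e7, e8
1. e2 store(14), leaving value 14
2. e3 load() → 14, leaving value 14
3. e5 store(12), leaving value 12
4. e1 load() → 12, leaving value 12
5. e4 load() → 12, leaving value 12
6. e6 load() → 12, leaving value 12
7. e7 load() → 12, leaving value 12
8. e8 load() → 12, leaving value 12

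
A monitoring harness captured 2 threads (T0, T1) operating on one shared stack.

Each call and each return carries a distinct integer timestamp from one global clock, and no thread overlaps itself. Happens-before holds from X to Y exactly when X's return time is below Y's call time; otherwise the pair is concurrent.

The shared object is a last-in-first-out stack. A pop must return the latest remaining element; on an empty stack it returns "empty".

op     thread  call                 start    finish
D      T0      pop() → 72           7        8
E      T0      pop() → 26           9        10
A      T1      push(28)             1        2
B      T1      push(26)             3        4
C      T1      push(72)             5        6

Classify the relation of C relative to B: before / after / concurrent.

C spans [5,6], B spans [3,4]
resp(B)=4 < inv(C)=5

after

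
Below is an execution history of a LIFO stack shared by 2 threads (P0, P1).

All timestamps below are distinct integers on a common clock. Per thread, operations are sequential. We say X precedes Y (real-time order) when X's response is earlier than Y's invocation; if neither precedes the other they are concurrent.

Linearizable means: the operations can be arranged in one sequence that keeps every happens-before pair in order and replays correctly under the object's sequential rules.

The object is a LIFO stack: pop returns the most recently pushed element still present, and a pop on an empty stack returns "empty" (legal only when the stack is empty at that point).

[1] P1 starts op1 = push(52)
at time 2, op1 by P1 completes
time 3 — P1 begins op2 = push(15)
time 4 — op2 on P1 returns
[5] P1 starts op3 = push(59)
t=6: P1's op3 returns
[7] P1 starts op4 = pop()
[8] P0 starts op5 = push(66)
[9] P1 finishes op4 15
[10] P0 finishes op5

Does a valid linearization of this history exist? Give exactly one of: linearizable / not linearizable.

not linearizable

through event 8 a valid linearization exists; event 9 (op4 responding at time 9) ends that
a single order respects real time; the 4 completed LIFO stack operations fail replay along it
no completion choice of the 1 pending operation (op5) rescues it — every subset was tried
sample order op1, op2, op3, op4 (pending dropped) stalls at step 4 — op4 pop() → 15 has no legal effect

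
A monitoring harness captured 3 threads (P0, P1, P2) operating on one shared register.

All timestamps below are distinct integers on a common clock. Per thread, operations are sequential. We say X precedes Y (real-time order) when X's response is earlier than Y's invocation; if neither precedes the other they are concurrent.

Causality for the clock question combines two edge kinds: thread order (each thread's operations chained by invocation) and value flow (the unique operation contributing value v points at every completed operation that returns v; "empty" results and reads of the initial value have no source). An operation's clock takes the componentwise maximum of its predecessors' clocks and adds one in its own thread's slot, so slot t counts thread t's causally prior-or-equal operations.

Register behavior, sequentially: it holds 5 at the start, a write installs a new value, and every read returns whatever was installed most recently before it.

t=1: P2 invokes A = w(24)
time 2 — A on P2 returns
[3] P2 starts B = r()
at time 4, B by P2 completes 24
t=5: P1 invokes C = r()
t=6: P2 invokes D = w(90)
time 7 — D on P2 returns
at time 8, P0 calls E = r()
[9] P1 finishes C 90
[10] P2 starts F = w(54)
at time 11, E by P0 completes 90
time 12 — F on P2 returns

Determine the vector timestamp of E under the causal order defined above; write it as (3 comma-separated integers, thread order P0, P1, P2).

(1, 0, 3)

A, invoked 1, has no incoming edges; only P2's bump applies → (0, 0, 1)
B, invoked 3, takes VC(A)=(0, 0, 1) under max, adds 1 for P2 → (0, 0, 2)
D, invoked 6, takes VC(B)=(0, 0, 2) under max, adds 1 for P2 → (0, 0, 3)
F, invoked 10, takes VC(D)=(0, 0, 3) under max, adds 1 for P2 → (0, 0, 4)
C, invoked 5, takes VC(D)=(0, 0, 3) under max, adds 1 for P1 → (0, 1, 3)
E, invoked 8, takes VC(D)=(0, 0, 3) under max, adds 1 for P0 → (1, 0, 3)
target: VC(E) = (1, 0, 3)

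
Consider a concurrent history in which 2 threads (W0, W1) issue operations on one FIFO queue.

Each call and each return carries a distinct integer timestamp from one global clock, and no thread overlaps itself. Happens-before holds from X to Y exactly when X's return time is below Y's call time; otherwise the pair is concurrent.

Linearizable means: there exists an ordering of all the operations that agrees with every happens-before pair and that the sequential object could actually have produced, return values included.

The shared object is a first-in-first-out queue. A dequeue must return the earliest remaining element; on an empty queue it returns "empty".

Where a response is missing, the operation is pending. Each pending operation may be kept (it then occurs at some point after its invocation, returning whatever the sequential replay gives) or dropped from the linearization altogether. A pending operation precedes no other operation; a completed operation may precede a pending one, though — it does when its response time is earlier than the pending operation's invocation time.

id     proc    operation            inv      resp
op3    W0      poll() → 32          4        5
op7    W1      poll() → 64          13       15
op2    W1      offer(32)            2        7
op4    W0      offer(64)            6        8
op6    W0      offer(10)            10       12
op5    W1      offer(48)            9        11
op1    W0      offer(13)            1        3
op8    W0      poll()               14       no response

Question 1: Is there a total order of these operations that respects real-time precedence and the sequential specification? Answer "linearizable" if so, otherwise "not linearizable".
linearizable

one valid linearization: op2, op1, op3, op4, op5, op6, op8, op7
step 1: op2 offer(32) — queue <32>
step 2: op1 offer(13) — queue <32,13>
step 3: op3 poll() → 32 — queue <13>
step 4: op4 offer(64) — queue <13,64>
step 5: op5 offer(48) — queue <13,64,48>
step 6: op6 offer(10) — queue <13,64,48,10>
step 7: op8 poll() (pending, included) — queue <64,48,10>
step 8: op7 poll() → 64 — queue <48,10>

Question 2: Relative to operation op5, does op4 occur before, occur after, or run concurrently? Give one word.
before

op4 spans [6,8], op5 spans [9,11]
resp(op4)=8 < inv(op5)=9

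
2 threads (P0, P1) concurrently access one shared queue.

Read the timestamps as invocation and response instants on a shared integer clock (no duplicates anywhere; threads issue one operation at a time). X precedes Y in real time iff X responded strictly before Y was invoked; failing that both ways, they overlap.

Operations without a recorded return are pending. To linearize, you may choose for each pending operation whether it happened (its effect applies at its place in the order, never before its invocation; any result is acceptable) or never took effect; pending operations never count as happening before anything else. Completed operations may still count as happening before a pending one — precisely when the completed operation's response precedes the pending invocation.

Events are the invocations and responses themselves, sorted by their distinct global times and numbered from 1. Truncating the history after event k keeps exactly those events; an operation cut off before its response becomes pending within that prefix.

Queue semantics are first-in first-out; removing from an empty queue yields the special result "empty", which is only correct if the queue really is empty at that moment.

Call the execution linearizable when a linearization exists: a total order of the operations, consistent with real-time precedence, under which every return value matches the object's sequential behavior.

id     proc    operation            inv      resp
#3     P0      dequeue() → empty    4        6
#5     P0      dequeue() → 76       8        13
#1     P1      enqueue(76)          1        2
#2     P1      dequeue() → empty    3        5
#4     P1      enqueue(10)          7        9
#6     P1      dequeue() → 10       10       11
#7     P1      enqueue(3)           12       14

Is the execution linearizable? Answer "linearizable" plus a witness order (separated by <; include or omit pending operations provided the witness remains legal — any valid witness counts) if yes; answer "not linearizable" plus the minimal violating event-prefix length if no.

not linearizable — minimal violating prefix: 6 events

cut after 5 events: linearizable; cut after 6 events (#3 responds, time 6): not linearizable
every one of the 2 real-time-consistent orders over 3 completed queue ops fails the sequential spec
one such order, #1, #2, #3, breaks at step 2 where #2 dequeue() → empty is illegal
one such order, #1, #3, #2, breaks at step 2 where #3 dequeue() → empty is illegal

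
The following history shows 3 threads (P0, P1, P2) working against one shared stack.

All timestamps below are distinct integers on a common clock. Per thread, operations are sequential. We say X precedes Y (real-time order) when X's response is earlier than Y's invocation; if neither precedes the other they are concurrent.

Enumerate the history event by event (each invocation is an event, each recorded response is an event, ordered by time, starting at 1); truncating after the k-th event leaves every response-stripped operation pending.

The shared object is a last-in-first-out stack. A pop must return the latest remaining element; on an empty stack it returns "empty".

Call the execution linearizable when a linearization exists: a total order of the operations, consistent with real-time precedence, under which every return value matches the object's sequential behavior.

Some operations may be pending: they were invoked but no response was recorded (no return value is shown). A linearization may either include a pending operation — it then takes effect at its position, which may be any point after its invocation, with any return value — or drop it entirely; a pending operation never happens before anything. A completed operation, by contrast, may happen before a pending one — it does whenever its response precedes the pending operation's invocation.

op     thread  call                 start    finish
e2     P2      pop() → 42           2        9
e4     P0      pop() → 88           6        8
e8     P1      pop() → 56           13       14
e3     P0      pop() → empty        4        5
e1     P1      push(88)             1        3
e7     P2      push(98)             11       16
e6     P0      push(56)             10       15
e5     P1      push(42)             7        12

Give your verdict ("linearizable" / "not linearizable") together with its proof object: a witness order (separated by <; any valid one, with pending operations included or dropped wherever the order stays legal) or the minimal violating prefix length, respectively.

events 1..7 are fine; event 8 — the response of e4 at time 8 — makes the prefix non-linearizable
exactly one order of the 3 completed ops respects real time; the stack replay fails
include/drop combinations of the 2 pending operations (e2, e5) were all tried; none helps
take e1, e3, e4 (pending dropped): step 2 already fails, because e3 pop() → empty cannot occur there

not linearizable — minimal violating prefix: 8 events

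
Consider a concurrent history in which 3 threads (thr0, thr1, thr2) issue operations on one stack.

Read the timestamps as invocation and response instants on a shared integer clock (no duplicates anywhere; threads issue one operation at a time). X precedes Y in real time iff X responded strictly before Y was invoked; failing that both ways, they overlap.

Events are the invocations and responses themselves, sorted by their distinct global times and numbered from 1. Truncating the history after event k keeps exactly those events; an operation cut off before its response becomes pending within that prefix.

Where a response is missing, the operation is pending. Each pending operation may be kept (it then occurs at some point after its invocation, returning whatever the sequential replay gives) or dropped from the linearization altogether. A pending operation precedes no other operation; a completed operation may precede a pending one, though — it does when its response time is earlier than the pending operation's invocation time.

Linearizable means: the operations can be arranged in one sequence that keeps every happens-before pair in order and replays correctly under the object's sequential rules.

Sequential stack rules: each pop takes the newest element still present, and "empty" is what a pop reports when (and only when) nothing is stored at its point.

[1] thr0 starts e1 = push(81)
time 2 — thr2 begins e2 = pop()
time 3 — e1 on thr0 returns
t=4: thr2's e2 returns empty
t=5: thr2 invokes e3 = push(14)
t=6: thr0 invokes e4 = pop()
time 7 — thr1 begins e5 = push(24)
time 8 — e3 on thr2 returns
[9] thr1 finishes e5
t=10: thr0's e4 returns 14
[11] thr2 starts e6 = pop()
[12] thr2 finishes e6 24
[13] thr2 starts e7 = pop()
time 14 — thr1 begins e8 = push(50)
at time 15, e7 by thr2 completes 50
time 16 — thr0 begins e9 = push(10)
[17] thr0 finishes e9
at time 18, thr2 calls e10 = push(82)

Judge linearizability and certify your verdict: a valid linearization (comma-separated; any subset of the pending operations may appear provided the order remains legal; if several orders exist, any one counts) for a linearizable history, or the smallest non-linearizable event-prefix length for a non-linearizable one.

1. e2 pop() → empty, leaving stack <>
2. e1 push(81), leaving stack <81>
3. e3 push(14), leaving stack <81,14>
4. e4 pop() → 14, leaving stack <81>
5. e5 push(24), leaving stack <81,24>
6. e6 pop() → 24, leaving stack <81>
7. e8 push(50) (pending, included), leaving stack <81,50>
8. e7 pop() → 50, leaving stack <81>
9. e9 push(10), leaving stack <81,10>

linearizable — witness: e2, e1, e3, e4, e5, e6, e8, e7, e9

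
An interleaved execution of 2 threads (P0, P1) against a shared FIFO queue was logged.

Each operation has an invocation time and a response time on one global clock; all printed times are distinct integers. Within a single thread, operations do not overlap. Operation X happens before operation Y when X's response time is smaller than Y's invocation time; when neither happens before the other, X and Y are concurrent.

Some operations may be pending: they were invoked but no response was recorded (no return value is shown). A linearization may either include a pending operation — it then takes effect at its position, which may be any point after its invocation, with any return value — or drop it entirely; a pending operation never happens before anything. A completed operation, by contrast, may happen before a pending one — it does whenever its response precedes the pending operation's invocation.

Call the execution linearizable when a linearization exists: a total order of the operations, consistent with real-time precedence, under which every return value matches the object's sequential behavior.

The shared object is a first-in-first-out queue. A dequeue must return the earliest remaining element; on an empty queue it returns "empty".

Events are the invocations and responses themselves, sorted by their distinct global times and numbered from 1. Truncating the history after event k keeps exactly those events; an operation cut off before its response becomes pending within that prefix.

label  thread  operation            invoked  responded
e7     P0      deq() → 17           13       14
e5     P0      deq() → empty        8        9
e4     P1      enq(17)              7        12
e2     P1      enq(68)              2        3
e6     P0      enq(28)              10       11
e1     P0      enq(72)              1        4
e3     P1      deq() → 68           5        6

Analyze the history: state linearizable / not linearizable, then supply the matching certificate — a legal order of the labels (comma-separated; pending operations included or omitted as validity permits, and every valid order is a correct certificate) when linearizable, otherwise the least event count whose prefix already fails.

not linearizable — minimal violating prefix: 9 events

through event 8 a valid linearization exists; event 9 (e5 responding at time 9) ends that
no legal order exists: 2 real-time-consistent candidates over 4 completed FIFO queue operations, all rejected
including or dropping the 1 pending operation (e4) in any combination fails
e.g. e1, e2, e3, e5 (pending dropped): illegal at step 3, since e3 deq() → 68 cannot apply there
e.g. e2, e1, e3, e5 (pending dropped): illegal at step 4, since e5 deq() → empty cannot apply there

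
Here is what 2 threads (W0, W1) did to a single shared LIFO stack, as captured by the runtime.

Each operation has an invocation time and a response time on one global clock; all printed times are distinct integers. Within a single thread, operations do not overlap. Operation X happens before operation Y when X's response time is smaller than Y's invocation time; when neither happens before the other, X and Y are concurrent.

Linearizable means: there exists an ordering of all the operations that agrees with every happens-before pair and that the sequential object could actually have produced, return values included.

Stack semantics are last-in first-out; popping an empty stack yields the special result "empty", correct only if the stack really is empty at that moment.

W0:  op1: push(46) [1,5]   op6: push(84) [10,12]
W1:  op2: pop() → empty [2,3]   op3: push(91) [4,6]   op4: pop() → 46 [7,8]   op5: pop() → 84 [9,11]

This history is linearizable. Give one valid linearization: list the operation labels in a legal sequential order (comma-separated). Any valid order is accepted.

step 1: op2 pop() → empty — stack <>
step 2: op3 push(91) — stack <91>
step 3: op1 push(46) — stack <91,46>
step 4: op4 pop() → 46 — stack <91>
step 5: op6 push(84) — stack <91,84>
step 6: op5 pop() → 84 — stack <91>

op2, op3, op1, op4, op6, op5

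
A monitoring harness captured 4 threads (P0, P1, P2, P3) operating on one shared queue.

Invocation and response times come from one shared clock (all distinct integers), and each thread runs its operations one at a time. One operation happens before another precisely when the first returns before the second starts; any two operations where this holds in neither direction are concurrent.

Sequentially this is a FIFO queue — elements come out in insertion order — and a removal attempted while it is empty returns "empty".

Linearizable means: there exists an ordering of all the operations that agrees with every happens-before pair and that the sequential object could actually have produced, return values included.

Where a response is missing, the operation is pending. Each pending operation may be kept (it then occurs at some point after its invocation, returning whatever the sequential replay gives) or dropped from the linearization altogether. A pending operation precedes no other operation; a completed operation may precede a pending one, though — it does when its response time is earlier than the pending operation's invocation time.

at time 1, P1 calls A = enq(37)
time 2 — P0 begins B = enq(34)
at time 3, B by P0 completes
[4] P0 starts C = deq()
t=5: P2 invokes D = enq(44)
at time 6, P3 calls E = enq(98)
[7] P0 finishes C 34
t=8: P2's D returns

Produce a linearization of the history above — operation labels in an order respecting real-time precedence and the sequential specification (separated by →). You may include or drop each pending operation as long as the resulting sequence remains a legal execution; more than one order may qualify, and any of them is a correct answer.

B → A → C → D

after step 1 (B enq(34)): queue <34>
after step 2 (A enq(37) (pending, included)): queue <34,37>
after step 3 (C deq() → 34): queue <37>
after step 4 (D enq(44)): queue <37,44>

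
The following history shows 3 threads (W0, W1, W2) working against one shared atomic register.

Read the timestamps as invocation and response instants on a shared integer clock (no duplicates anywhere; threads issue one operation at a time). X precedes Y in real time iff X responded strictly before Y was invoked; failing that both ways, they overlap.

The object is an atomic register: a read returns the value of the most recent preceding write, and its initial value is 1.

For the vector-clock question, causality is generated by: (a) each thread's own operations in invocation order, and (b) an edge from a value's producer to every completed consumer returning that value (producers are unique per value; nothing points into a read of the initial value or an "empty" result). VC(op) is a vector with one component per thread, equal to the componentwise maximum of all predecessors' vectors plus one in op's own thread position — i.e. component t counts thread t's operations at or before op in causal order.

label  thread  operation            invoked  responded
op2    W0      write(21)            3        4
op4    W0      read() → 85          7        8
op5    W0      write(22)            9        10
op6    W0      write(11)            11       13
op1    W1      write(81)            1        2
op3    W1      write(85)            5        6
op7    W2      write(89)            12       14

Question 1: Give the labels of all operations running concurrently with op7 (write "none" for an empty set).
op6

op7 runs from 12 to 14; window-overlapping ops are concurrent
op1 [1,2]: before
op2 [3,4]: before
op3 [5,6]: before
op4 [7,8]: before
op5 [9,10]: before
op6 [11,13]: concurrent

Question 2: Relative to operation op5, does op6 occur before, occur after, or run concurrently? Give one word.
after

op6 spans [11,13], op5 spans [9,10]
resp(op5)=10 < inv(op6)=11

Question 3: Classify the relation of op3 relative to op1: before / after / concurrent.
after

op3 spans [5,6], op1 spans [1,2]
resp(op1)=2 < inv(op3)=5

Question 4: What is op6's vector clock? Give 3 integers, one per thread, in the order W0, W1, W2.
(4, 2, 0)

invoked at 12, op7 has no predecessors; its own W2 bump gives (0, 0, 1)
invoked at 1, op1 has no predecessors; its own W1 bump gives (0, 1, 0)
invoked at 3, op2 has no predecessors; its own W0 bump gives (1, 0, 0)
merge at op3 (invoked 5): VC(op1)=(0, 1, 0), own-thread bump on W1 → (0, 2, 0)
merge at op4 (invoked 7): VC(op2)=(1, 0, 0), VC(op3)=(0, 2, 0), own-thread bump on W0 → (2, 2, 0)
merge at op5 (invoked 9): VC(op4)=(2, 2, 0), own-thread bump on W0 → (3, 2, 0)
merge at op6 (invoked 11): VC(op5)=(3, 2, 0), own-thread bump on W0 → (4, 2, 0)
target: VC(op6) = (4, 2, 0)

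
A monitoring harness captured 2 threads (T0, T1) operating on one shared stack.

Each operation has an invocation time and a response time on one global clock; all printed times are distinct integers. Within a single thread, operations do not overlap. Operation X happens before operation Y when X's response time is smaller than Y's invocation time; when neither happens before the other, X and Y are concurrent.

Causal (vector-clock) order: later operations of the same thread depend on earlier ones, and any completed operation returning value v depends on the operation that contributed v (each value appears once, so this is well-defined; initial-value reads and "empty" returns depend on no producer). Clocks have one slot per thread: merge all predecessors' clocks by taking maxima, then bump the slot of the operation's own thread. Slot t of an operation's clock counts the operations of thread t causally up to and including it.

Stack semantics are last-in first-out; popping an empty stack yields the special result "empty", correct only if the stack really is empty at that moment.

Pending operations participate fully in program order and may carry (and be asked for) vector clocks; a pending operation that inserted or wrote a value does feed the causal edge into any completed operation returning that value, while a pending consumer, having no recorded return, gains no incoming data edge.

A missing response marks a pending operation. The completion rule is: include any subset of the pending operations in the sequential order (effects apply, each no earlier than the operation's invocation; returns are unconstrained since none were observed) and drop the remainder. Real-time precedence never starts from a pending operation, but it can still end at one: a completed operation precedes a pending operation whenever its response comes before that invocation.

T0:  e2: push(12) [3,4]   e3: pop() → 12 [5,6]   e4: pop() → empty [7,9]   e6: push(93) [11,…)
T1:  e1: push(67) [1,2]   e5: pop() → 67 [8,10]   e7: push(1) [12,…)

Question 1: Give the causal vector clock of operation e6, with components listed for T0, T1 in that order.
Answer: (4, 0)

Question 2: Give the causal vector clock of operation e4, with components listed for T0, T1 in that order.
Answer: (3, 0)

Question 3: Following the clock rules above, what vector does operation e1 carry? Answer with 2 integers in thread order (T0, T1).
Answer: (0, 1)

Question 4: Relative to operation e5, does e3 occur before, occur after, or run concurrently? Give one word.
Answer: before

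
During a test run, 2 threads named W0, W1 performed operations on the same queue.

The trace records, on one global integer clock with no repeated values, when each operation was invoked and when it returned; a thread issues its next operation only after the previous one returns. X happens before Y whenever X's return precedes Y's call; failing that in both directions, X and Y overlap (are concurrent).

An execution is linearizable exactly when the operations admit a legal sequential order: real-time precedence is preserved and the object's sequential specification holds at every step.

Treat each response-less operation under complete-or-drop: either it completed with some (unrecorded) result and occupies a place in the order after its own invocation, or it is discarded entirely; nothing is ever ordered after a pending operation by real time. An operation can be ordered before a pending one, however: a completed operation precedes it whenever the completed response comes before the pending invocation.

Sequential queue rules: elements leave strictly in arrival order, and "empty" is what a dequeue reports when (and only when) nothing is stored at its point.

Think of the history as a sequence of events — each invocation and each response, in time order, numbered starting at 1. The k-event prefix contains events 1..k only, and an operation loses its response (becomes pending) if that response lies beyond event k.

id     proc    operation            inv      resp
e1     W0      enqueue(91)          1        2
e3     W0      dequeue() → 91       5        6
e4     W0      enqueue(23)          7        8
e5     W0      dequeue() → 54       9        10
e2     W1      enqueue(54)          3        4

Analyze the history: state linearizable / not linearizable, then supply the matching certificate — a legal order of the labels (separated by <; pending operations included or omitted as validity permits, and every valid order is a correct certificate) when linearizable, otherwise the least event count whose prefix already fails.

after step 1 (e1 enqueue(91)): queue <91>
after step 2 (e2 enqueue(54)): queue <91,54>
after step 3 (e3 dequeue() → 91): queue <54>
after step 4 (e4 enqueue(23)): queue <54,23>
after step 5 (e5 dequeue() → 54): queue <23>

linearizable — witness: e1 < e2 < e3 < e4 < e5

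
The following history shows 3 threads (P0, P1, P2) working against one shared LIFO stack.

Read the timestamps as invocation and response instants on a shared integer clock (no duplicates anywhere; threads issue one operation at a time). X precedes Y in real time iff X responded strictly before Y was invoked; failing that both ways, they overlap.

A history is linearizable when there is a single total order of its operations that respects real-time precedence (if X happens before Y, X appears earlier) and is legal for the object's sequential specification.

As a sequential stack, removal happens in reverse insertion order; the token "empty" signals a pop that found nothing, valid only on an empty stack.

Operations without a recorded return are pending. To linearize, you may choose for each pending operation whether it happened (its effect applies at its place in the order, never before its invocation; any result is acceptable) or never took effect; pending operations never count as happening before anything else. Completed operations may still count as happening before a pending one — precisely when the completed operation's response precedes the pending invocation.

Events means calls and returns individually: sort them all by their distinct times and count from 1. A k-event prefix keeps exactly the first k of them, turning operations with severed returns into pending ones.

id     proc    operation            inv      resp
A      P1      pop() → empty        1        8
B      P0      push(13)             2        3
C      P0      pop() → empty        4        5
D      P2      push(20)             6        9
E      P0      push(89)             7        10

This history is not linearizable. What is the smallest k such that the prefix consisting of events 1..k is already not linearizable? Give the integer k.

events 1..7 are linearizable, e.g. via B, A, C:
1. B push(13), leaving stack <13>
2. A pop() (pending, included), leaving stack <>
3. C pop() → empty, leaving stack <>
adding event 8 (A responds at 8) leaves no legal real-time order
include/drop combinations of the 2 pending operations (D, E) were all tried; none helps
e.g. A, B, C (pending dropped): illegal at step 3, since C pop() → empty cannot apply there
e.g. B, A, C (pending dropped): illegal at step 2, since A pop() → empty cannot apply there

8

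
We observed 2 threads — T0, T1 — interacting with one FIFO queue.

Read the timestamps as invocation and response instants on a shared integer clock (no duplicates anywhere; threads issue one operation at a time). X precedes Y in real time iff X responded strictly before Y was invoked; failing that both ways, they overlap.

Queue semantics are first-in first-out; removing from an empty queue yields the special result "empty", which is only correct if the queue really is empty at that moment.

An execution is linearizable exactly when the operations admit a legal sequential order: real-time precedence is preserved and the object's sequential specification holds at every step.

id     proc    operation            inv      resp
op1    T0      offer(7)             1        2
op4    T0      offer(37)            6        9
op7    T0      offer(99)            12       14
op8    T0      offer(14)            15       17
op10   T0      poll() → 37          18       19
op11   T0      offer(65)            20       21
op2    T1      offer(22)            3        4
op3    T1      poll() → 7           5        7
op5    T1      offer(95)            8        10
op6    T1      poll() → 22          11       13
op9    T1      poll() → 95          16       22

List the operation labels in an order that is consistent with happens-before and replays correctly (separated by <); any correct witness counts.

op1 < op2 < op3 < op4 < op5 < op6 < op7 < op8 < op10 < op9 < op11

1. op1 offer(7), leaving queue <7>
2. op2 offer(22), leaving queue <7,22>
3. op3 poll() → 7, leaving queue <22>
4. op4 offer(37), leaving queue <22,37>
5. op5 offer(95), leaving queue <22,37,95>
6. op6 poll() → 22, leaving queue <37,95>
7. op7 offer(99), leaving queue <37,95,99>
8. op8 offer(14), leaving queue <37,95,99,14>
9. op10 poll() → 37, leaving queue <95,99,14>
10. op9 poll() → 95, leaving queue <99,14>
11. op11 offer(65), leaving queue <99,14,65>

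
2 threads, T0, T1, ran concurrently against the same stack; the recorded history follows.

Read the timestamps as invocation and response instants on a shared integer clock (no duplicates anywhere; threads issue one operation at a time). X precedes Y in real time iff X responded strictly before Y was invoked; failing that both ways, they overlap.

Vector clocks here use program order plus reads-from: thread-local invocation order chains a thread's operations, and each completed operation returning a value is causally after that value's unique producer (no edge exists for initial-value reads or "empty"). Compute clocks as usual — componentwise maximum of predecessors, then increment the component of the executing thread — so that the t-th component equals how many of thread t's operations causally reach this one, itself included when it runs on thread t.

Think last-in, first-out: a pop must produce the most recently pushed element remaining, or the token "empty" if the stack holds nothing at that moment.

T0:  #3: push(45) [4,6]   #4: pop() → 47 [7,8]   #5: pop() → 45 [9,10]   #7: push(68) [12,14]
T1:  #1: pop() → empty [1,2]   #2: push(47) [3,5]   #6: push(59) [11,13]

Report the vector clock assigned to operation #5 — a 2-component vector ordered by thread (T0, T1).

VC(#1, invoked at 1): no causal predecessors; +1 on T1 → (0, 1)
VC(#3, invoked at 4): no causal predecessors; +1 on T0 → (1, 0)
#2 (invocation 3): componentwise max over VC(#1)=(0, 1), +1 at T1, giving (0, 2)
#6 (invocation 11): componentwise max over VC(#2)=(0, 2), +1 at T1, giving (0, 3)
#4 (invocation 7): componentwise max over VC(#2)=(0, 2), VC(#3)=(1, 0), +1 at T0, giving (2, 2)
#5 (invocation 9): componentwise max over VC(#3)=(1, 0), VC(#4)=(2, 2), +1 at T0, giving (3, 2)
#7 (invocation 12): componentwise max over VC(#5)=(3, 2), +1 at T0, giving (4, 2)
target: VC(#5) = (3, 2)

(3, 2)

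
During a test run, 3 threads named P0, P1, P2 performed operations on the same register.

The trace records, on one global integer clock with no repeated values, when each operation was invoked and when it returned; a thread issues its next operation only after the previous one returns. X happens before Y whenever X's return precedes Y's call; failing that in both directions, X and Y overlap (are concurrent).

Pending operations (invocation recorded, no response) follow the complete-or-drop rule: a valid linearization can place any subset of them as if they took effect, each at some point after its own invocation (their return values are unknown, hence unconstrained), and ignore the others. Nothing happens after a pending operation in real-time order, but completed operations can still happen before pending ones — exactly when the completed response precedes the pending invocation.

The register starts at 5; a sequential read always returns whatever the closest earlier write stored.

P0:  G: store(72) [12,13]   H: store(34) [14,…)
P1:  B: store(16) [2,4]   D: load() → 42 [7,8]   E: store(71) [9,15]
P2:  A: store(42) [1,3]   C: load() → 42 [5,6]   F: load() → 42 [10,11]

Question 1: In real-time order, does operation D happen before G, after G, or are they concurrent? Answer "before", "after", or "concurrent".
D spans [7,8], G spans [12,13]
resp(D)=8 < inv(G)=12

before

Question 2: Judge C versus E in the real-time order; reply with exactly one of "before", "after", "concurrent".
C spans [5,6], E spans [9,15]
resp(C)=6 < inv(E)=9

before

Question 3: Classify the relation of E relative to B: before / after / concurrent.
E spans [9,15], B spans [2,4]
resp(B)=4 < inv(E)=9

after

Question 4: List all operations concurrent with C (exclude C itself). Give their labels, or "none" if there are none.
concurrent with C ([5,6]): every op whose interval crosses 5..6
A [1,3]: before
B [2,4]: before
D [7,8]: after
E [9,15]: after
F [10,11]: after
G [12,13]: after
H [14,…): after

none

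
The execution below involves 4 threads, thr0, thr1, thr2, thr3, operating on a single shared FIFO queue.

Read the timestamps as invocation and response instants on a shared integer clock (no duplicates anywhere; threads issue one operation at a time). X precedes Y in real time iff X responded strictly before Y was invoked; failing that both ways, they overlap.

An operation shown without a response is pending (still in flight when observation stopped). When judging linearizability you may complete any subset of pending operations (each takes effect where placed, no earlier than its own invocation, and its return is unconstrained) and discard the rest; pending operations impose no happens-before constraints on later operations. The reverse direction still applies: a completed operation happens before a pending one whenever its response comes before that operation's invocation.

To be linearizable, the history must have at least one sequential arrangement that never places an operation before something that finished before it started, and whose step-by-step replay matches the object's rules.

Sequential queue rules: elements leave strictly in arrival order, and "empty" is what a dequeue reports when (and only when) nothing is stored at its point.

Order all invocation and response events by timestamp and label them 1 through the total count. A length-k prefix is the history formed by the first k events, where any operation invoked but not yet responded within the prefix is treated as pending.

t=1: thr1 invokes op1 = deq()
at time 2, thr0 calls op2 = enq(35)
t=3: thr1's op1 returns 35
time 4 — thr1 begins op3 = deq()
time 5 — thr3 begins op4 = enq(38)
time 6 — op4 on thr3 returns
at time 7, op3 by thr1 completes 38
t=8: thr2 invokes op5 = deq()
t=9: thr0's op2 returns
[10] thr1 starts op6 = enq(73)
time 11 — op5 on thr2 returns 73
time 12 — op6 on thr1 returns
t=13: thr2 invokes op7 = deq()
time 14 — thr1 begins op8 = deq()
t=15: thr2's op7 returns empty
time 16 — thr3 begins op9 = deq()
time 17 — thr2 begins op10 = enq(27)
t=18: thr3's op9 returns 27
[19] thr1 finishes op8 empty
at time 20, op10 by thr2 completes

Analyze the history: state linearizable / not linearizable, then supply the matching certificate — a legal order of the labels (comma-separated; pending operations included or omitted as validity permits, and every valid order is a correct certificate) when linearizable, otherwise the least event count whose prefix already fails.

linearizable — witness: op2, op1, op4, op3, op6, op5, op7, op8, op10, op9

step 1: op2 enq(35) — queue <35>
step 2: op1 deq() → 35 — queue <>
step 3: op4 enq(38) — queue <38>
step 4: op3 deq() → 38 — queue <>
step 5: op6 enq(73) — queue <73>
step 6: op5 deq() → 73 — queue <>
step 7: op7 deq() → empty — queue <>
step 8: op8 deq() → empty — queue <>
step 9: op10 enq(27) — queue <27>
step 10: op9 deq() → 27 — queue <>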